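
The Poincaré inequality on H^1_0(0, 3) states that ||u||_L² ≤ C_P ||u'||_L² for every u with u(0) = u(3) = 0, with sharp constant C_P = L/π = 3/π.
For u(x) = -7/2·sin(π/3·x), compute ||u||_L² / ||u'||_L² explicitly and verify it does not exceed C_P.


||u||_L² / ||u'||_L² = 3/π = C_P.

u(x) = -7/2·sin(π/3·x), so u'(x) = -7*π*cos(π*x/3)/6.
Writing u(x) = A·sin(kπx/L) with A = -7/2 and k = 1, use ∫_0^L sin²(kπx/L) dx = L/2 and ∫_0^L cos²(kπx/L) dx = L/2.
u² = 49/4·sin²(π/3·x) and (u')² = 49*π^2/36·cos²(π/3·x), and each of sin², cos² integrates to L/2 = 3/2 over (0, 3).
∫_0^3 u² dx = 147/8, so ||u||_L² = 7*sqrt(6)/4.
∫_0^3 (u')² dx = 49*π^2/24, so ||u'||_L² = 7*sqrt(6)*π/12.
Ratio ||u||_L² / ||u'||_L² = 3/π.
Sharp Poincaré constant on H^1_0(0, 3) is C_P = L/π = 3/π, achieved by sin(π/3·x).
This is the k = 1 eigenfunction (up to amplitude), so the ratio equals the sharp Poincaré constant exactly.


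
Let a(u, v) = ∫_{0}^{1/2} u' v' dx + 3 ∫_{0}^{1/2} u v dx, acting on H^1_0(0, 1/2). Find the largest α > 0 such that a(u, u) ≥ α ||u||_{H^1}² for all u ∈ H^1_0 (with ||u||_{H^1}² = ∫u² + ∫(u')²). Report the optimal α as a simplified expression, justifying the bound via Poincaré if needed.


α = 1

Coercivity of a(·,·) on H^1_0(0, 1/2) means a(u, u) ≥ α ||u||_{H^1}² for every u ∈ H^1_0.
The interval has length L = 1/2, and Poincaré/coercivity depend only on L. Here a(u, u) = ∫(u')² + (3)·∫u².
Here c = 3 ≥ 1, so a(u,u) = ∫(u')² + c∫u² ≥ ∫(u')² + ∫u² = ||u||_{H^1}², i.e. α = 1 works. No larger α is possible: a(u,u) ≥ α||u||_{H^1}² means (1−α)∫(u')² ≥ (α−c)∫u², and for the modes u_n = sin(nπ(x−x₀)/L) (x₀ the left endpoint) one has ∫u_n²/∫(u_n')² = (L/(nπ))² → 0, so a(u_n,u_n)/||u_n||_{H^1}² → 1. Hence the optimal constant is α = 1.
Therefore α = 1.


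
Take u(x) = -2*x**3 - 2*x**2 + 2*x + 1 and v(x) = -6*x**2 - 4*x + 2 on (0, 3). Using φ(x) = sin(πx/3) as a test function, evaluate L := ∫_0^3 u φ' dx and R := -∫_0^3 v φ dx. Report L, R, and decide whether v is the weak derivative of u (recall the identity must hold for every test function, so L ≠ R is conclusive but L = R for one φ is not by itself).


LHS = -648/π^3 + 186/π, RHS = -648/π^3 + 186/π. Yes, v = u' weakly.

u(x) = -2*x**3 - 2*x**2 + 2*x + 1, classical derivative u'(x) = -6*x**2 - 4*x + 2.
φ(x) = sin(πx/3), so φ'(x) = π*cos(π*x/3)/3.
Note φ(0) = φ(3) = 0, so the boundary term u·φ vanishes.
LHS = ∫_0^3 u(x) φ'(x) dx = ∫_0^3 (-2*π*x^3*cos(π*x/3)/3 - 2*π*x^2*cos(π*x/3)/3 + 2*π*x*cos(π*x/3)/3 + π*cos(π*x/3)/3) dx. Term by term:
  ∫_0^3 π*cos(π*x/3)/3 dx = 0;  ∫_0^3 -2*π*x^2*cos(π*x/3)/3 dx = 36/π;  ∫_0^3 -2*π*x^3*cos(π*x/3)/3 dx = -648/π^3 + 162/π;
  ∫_0^3 2*π*x*cos(π*x/3)/3 dx = -12/π.
Sum: 0 + 36/π + -648/π^3 + 162/π − 12/π = -648/π^3 + 186/π.
So LHS = -648/π^3 + 186/π.
∫_0^3 v(x) φ(x) dx = ∫_0^3 (-6*x^2*sin(π*x/3) - 4*x*sin(π*x/3) + 2*sin(π*x/3)) dx. Term by term:
  ∫_0^3 2*sin(π*x/3) dx = 12/π;  ∫_0^3 -6*x^2*sin(π*x/3) dx = -162/π + 648/π^3;  ∫_0^3 -4*x*sin(π*x/3) dx = -36/π.
Sum: 12/π + -162/π + 648/π^3 − 36/π = -186/π + 648/π^3.
So RHS = -∫_0^3 v(x) φ(x) dx = -648/π^3 + 186/π.
LHS = RHS, so the identity holds for this test φ.
Moreover u is smooth here and v(x) = u'(x) = -6*x**2 - 4*x + 2 pointwise, so the identity holds for every test function. Hence v is the weak derivative of u.


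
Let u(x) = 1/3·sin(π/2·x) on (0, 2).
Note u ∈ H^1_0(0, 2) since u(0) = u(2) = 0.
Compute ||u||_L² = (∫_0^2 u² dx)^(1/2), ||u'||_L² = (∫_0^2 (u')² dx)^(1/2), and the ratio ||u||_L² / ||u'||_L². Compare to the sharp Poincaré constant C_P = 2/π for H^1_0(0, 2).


||u||_L² / ||u'||_L² = 2/π = C_P.

u(x) = 1/3·sin(π/2·x), so u'(x) = π*cos(π*x/2)/6.
Writing u(x) = A·sin(kπx/L) with A = 1/3 and k = 1, use ∫_0^L sin²(kπx/L) dx = L/2 and ∫_0^L cos²(kπx/L) dx = L/2.
u² = 1/9·sin²(π/2·x) and (u')² = π^2/36·cos²(π/2·x), and each of sin², cos² integrates to L/2 = 1 over (0, 2).
∫_0^2 u² dx = 1/9, so ||u||_L² = 1/3.
∫_0^2 (u')² dx = π^2/36, so ||u'||_L² = π/6.
Ratio ||u||_L² / ||u'||_L² = 2/π.
Sharp Poincaré constant on H^1_0(0, 2) is C_P = L/π = 2/π, achieved by sin(π/2·x).
This is the k = 1 eigenfunction (up to amplitude), so the ratio equals the sharp Poincaré constant exactly.


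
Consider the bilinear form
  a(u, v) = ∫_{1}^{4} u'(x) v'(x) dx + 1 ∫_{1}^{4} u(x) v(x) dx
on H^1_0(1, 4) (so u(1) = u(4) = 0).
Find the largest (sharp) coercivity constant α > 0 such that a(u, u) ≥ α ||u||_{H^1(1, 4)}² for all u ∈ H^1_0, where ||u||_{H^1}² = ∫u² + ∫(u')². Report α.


α = 1

Coercivity of a(·,·) on H^1_0(1, 4) means a(u, u) ≥ α ||u||_{H^1}² for every u ∈ H^1_0.
The interval has length L = 3, and Poincaré/coercivity depend only on L. Here a(u, u) = ∫(u')² + (1)·∫u².
Here c = 1 ≥ 1, so a(u,u) = ∫(u')² + c∫u² ≥ ∫(u')² + ∫u² = ||u||_{H^1}², i.e. α = 1 works. No larger α is possible: a(u,u) ≥ α||u||_{H^1}² means (1−α)∫(u')² ≥ (α−c)∫u², and for the modes u_n = sin(nπ(x−x₀)/L) (x₀ the left endpoint) one has ∫u_n²/∫(u_n')² = (L/(nπ))² → 0, so a(u_n,u_n)/||u_n||_{H^1}² → 1. Hence the optimal constant is α = 1.
Therefore α = 1.


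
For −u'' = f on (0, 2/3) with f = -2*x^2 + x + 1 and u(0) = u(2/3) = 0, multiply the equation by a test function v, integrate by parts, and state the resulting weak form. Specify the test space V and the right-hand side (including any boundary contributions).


V = H^1_0(0, 2/3) (so v(0) = v(2/3) = 0); weak form: ∫_0^2/3 u'v' dx = ∫_0^2/3 (-2*x^2 + x + 1) v dx for all v ∈ V.

Multiply both sides by a test function v and integrate from 0 to 2/3:
  ∫_0^2/3 −u''(x) v(x) dx = ∫_0^2/3 f(x) v(x) dx.
Integrate the LHS by parts once:
  ∫_0^2/3 −u'' v dx = −[u'(x) v(x)]_0^2/3 + ∫_0^2/3 u'(x) v'(x) dx.
Thus ∫_0^2/3 u'(x) v'(x) dx = ∫_0^2/3 f(x) v(x) dx + [u'(x) v(x)]_0^2/3.
Choose V so that boundary terms are either known or forced to vanish.
u is Dirichlet: u(0) = u(2/3) = 0. Let V = H^1_0(0, 2/3); then v(0) = v(2/3) = 0, and [u' v]_0^2/3 = 0.
Weak formulation: find u (satisfying any essential BC) such that ∫_0^2/3 u'(x) v'(x) dx = ∫_0^2/3 f v dx for all v ∈ V.
Substituting f(x) = -2*x^2 + x + 1, the right-hand side is ∫_0^2/3 (-2*x^2 + x + 1) v dx.


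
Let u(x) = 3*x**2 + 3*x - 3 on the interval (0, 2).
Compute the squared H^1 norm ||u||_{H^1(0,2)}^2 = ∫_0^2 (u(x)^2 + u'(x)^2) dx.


||u||_{H^1}^2 = 1368/5

The H^1 norm (squared) on an interval (0, L) is
  ||u||_{H^1}^2 = ∫_0^L u(x)^2 dx + ∫_0^L u'(x)^2 dx.
Compute u'(x) = 6*x + 3.
Then u(x)^2 = 9*x**4 + 18*x**3 - 9*x**2 - 18*x + 9 and u'(x)^2 = 36*x**2 + 36*x + 9.
Integrate each monomial from 0 to 2 using ∫_0^2 c·x^n dx = c·2^(n+1)/(n+1):
  ∫_0^2 u(x)^2 dx = ∫_0^2 (9*x^4 + 18*x^3 - 9*x^2 - 18*x + 9) dx. Term by term:
    ∫_0^2 9*x^4 dx = 288/5;  ∫_0^2 18*x^3 dx = 72;  ∫_0^2 -9*x^2 dx = -24;
    ∫_0^2 -18*x dx = -36;  ∫_0^2 9 dx = 18.
  Sum: 288/5 + 72 − 24 − 36 + 18 = 438/5.
  ∫_0^2 u'(x)^2 dx = ∫_0^2 (36*x^2 + 36*x + 9) dx. Term by term:
    ∫_0^2 36*x^2 dx = 96;  ∫_0^2 36*x dx = 72;  ∫_0^2 9 dx = 18.
  Sum: 96 + 72 + 18 = 186.
Adding: ||u||_{H^1}^2 = 438/5 + 186 = 1368/5.


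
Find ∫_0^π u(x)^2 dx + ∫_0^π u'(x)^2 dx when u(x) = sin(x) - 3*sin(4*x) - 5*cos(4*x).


||u||_{H^1(0,π)}^2 = 68/3 + 290*π

u'(x) = 20*sin(4*x) + cos(x) - 12*cos(4*x).
Expand u² and (u')² and integrate term by term on (0, π), using: for integers n ≥ 1, ∫_0^π sin²(nx) dx = ∫_0^π cos²(nx) dx = π/2; for n ≠ n', ∫_0^π sin(nx)sin(n'x) dx = ∫_0^π cos(nx)cos(n'x) dx = 0; and by product-to-sum, ∫_0^π sin(nx)cos(n'x) dx = ½∫_0^π [sin((n+n')x) + sin((n−n')x)] dx, which is 0 when n+n' is even and 2n/(n²−n'²) when n+n' is odd (it need not vanish on (0, π)).
  u² squared terms: (-5)²·∫cos(4x)² dx = 25·π/2 = 25*π/2;  (-3)²·∫sin(4x)² dx = 9·π/2 = 9*π/2;  (1)²·∫sin(x)² dx = 1·π/2 = π/2.
  u² cross terms: 2·(-5)·(-3)·∫cos(4x)·sin(4x) dx = 30·(0) = 0;  2·(-5)·(1)·∫cos(4x)·sin(x) dx = -10·(-2/15) = 4/3;  2·(-3)·(1)·∫sin(4x)·sin(x) dx = -6·(0) = 0.
  So ∫_0^π u² dx = 25*π/2 + 9*π/2 + π/2 + 0 + 4/3 + 0 = 4/3 + 35*π/2.
  (u')² squared terms: (-12)²·∫cos(4x)² dx = 144·π/2 = 72*π;  (20)²·∫sin(4x)² dx = 400·π/2 = 200*π;  (1)²·∫cos(x)² dx = 1·π/2 = π/2.
  (u')² cross terms: 2·(-12)·(20)·∫cos(4x)·sin(4x) dx = -480·(0) = 0;  2·(-12)·(1)·∫cos(4x)·cos(x) dx = -24·(0) = 0;  2·(20)·(1)·∫sin(4x)·cos(x) dx = 40·(8/15) = 64/3.
  So ∫_0^π (u')² dx = 72*π + 200*π + π/2 + 0 + 0 + 64/3 = 64/3 + 545*π/2.
||u||_{H^1}^2 = (4/3 + 35*π/2) + (64/3 + 545*π/2) = 68/3 + 290*π.


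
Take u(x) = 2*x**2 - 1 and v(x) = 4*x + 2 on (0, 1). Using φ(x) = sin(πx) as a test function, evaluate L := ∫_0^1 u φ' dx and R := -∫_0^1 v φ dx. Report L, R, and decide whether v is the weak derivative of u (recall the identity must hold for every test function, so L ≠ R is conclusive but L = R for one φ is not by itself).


LHS = -4/π, RHS = -8/π. No, v is not the weak derivative of u.

u(x) = 2*x**2 - 1, classical derivative u'(x) = 4*x.
φ(x) = sin(πx), so φ'(x) = π*cos(π*x).
Note φ(0) = φ(1) = 0, so the boundary term u·φ vanishes.
LHS = ∫_0^1 u(x) φ'(x) dx = ∫_0^1 (2*π*x^2*cos(π*x) - π*cos(π*x)) dx. Term by term:
  ∫_0^1 -π*cos(π*x) dx = 0;  ∫_0^1 2*π*x^2*cos(π*x) dx = -4/π.
Sum: 0 − 4/π = -4/π.
So LHS = -4/π.
∫_0^1 v(x) φ(x) dx = ∫_0^1 (4*x*sin(π*x) + 2*sin(π*x)) dx. Term by term:
  ∫_0^1 2*sin(π*x) dx = 4/π;  ∫_0^1 4*x*sin(π*x) dx = 4/π.
Sum: 4/π + 4/π = 8/π.
So RHS = -∫_0^1 v(x) φ(x) dx = -8/π.
LHS − RHS = 4/π ≠ 0, so the identity fails.
(For a valid weak derivative the identity must hold for EVERY test function, in particular this one. The failure shows v is NOT the weak derivative of u.)
Correct weak derivative would be u'(x) = 4*x.


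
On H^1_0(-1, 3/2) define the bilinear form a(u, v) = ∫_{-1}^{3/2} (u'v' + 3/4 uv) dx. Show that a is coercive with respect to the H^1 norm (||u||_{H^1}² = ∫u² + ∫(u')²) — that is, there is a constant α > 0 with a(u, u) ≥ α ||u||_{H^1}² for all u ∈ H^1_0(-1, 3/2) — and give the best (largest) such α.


α = (75 + 16*π^2)/(4*(25 + 4*π^2))

Coercivity of a(·,·) on H^1_0(-1, 3/2) means a(u, u) ≥ α ||u||_{H^1}² for every u ∈ H^1_0.
The interval has length L = 5/2, and Poincaré/coercivity depend only on L. Here a(u, u) = ∫(u')² + (3/4)·∫u².
Here 0 < c = 3/4 < 1. The condition a(u,u) ≥ α||u||_{H^1}² reads (1−α)∫(u')² ≥ (α−c)∫u². Any admissible α is ≤ 1 (rapidly oscillating u have ∫u²/∫(u')² → 0), and α = 1 would force 0 ≥ (1−c)∫u², impossible since c < 1; so 1−α > 0. By the sharp Poincaré inequality on H^1_0 of an interval of length L, ∫(u')² ≥ (π/L)²∫u² with equality for the first sine mode sin(π(x−x₀)/L) (x₀ the left endpoint), so the inequality holds for all u iff (1−α)(π/L)² ≥ α − c, i.e. α ≤ ((π/L)² + c)/((π/L)² + 1) = (1 + c(L/π)²)/(1 + (L/π)²). With (π/L)² = 4*π^2/25 and c = 3/4, the largest admissible constant is α = ((π/L)² + c)/((π/L)² + 1).
Simplifying, α = (75 + 16*π^2)/(4*(25 + 4*π^2)).


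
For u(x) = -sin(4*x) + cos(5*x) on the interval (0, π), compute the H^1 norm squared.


||u||_{H^1(0,π)}^2 = 416/9 + 43*π/2

u'(x) = -5*sin(5*x) - 4*cos(4*x).
Expand u² and (u')² and integrate term by term on (0, π), using: for integers n ≥ 1, ∫_0^π sin²(nx) dx = ∫_0^π cos²(nx) dx = π/2; for n ≠ n', ∫_0^π sin(nx)sin(n'x) dx = ∫_0^π cos(nx)cos(n'x) dx = 0; and by product-to-sum, ∫_0^π sin(nx)cos(n'x) dx = ½∫_0^π [sin((n+n')x) + sin((n−n')x)] dx, which is 0 when n+n' is even and 2n/(n²−n'²) when n+n' is odd (it need not vanish on (0, π)).
  u² squared terms: (-1)²·∫sin(4x)² dx = 1·π/2 = π/2;  (1)²·∫cos(5x)² dx = 1·π/2 = π/2.
  u² cross terms: 2·(-1)·(1)·∫sin(4x)·cos(5x) dx = -2·(-8/9) = 16/9.
  So ∫_0^π u² dx = π/2 + π/2 + 16/9 = 16/9 + π.
  (u')² squared terms: (-5)²·∫sin(5x)² dx = 25·π/2 = 25*π/2;  (-4)²·∫cos(4x)² dx = 16·π/2 = 8*π.
  (u')² cross terms: 2·(-5)·(-4)·∫sin(5x)·cos(4x) dx = 40·(10/9) = 400/9.
  So ∫_0^π (u')² dx = 25*π/2 + 8*π + 400/9 = 400/9 + 41*π/2.
||u||_{H^1}^2 = (16/9 + π) + (400/9 + 41*π/2) = 416/9 + 43*π/2.


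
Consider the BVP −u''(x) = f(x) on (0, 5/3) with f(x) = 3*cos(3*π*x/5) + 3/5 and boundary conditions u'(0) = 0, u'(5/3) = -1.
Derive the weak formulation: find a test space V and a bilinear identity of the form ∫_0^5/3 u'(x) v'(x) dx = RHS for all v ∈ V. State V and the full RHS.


V = H^1(0, 5/3) (v unrestricted at boundary; u is determined up to an additive constant); weak form: ∫_0^5/3 u'v' dx = ∫_0^5/3 (3*cos(3*π*x/5) + 3/5) v dx − v(5/3) for all v ∈ V.

Multiply both sides by a test function v and integrate from 0 to 5/3:
  ∫_0^5/3 −u''(x) v(x) dx = ∫_0^5/3 f(x) v(x) dx.
Integrate the LHS by parts once:
  ∫_0^5/3 −u'' v dx = −[u'(x) v(x)]_0^5/3 + ∫_0^5/3 u'(x) v'(x) dx.
Thus ∫_0^5/3 u'(x) v'(x) dx = ∫_0^5/3 f(x) v(x) dx + [u'(x) v(x)]_0^5/3.
Choose V so that boundary terms are either known or forced to vanish.
u has inhomogeneous Neumann u'(0) = 0, u'(5/3) = -1. [u' v]_0^5/3 = (-1)·v(5/3) − (0)·v(0) = − v(5/3). Take V = H^1(0, 5/3); boundary term becomes part of RHS.
Weak formulation: find u (satisfying any essential BC) such that ∫_0^5/3 u'(x) v'(x) dx = ∫_0^5/3 f v dx − v(5/3) for all v ∈ V (Neumann data are natural BCs: they enter the RHS as boundary terms).
Substituting f(x) = 3*cos(3*π*x/5) + 3/5, the right-hand side is ∫_0^5/3 (3*cos(3*π*x/5) + 3/5) v dx − v(5/3).
Compatibility check (pure Neumann): taking v ≡ 1 ∈ V gives 0 = ∫_0^5/3 f dx + (-1) − (0), i.e. ∫_0^5/3 f dx must equal u'(0) − u'(5/3) = 1. Indeed ∫_0^5/3 (3*cos(3*π*x/5) + 3/5) dx = 1, so the data are compatible. The solution is then unique only up to an additive constant (fix it e.g. by requiring ∫_0^5/3 u dx = 0).


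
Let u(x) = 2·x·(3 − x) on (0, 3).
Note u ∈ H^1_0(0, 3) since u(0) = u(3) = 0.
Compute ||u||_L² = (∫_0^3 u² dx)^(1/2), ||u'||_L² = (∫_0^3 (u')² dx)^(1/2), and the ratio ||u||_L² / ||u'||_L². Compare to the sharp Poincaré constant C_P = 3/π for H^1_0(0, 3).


||u||_L² / ||u'||_L² = 3*sqrt(10)/10 < C_P = 3/π.

u(x) = 2·x·(3 − x), so u'(x) = 6 - 4*x.
u(x) = 2·x·(3 − x) vanishes at x = 0 and x = 3, so u ∈ H^1_0(0, 3). Differentiate via the product rule and integrate the resulting polynomials term by term.
  ∫_0^3 u² dx = ∫_0^3 (4*x^4 - 24*x^3 + 36*x^2) dx. Term by term:
    ∫_0^3 4*x^4 dx = 972/5;  ∫_0^3 -24*x^3 dx = -486;  ∫_0^3 36*x^2 dx = 324.
  Sum: 972/5 − 486 + 324 = 162/5.
  ∫_0^3 (u')² dx = ∫_0^3 (16*x^2 - 48*x + 36) dx. Term by term:
    ∫_0^3 16*x^2 dx = 144;  ∫_0^3 -48*x dx = -216;  ∫_0^3 36 dx = 108.
  Sum: 144 − 216 + 108 = 36.
∫_0^3 u² dx = 162/5, so ||u||_L² = 9*sqrt(10)/5.
∫_0^3 (u')² dx = 36, so ||u'||_L² = 6.
Ratio ||u||_L² / ||u'||_L² = 3*sqrt(10)/10.
Sharp Poincaré constant on H^1_0(0, 3) is C_P = L/π = 3/π, achieved by sin(π/3·x).
A polynomial bump cannot attain the sharp Poincaré constant (only the first sine eigenfunction does), so the ratio is strictly less than C_P, consistent with ||u||_L² ≤ C_P ||u'||_L².


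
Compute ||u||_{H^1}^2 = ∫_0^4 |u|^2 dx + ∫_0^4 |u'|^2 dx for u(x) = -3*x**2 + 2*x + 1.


||u||_{H^1}^2 = 24908/15

The H^1 norm (squared) on an interval (0, L) is
  ||u||_{H^1}^2 = ∫_0^L u(x)^2 dx + ∫_0^L u'(x)^2 dx.
Compute u'(x) = 2 - 6*x.
Then u(x)^2 = 9*x**4 - 12*x**3 - 2*x**2 + 4*x + 1 and u'(x)^2 = 36*x**2 - 24*x + 4.
Integrate each monomial from 0 to 4 using ∫_0^4 c·x^n dx = c·4^(n+1)/(n+1):
  ∫_0^4 u(x)^2 dx = ∫_0^4 (9*x^4 - 12*x^3 - 2*x^2 + 4*x + 1) dx. Term by term:
    ∫_0^4 9*x^4 dx = 9216/5;  ∫_0^4 -12*x^3 dx = -768;  ∫_0^4 -2*x^2 dx = -128/3;
    ∫_0^4 4*x dx = 32;  ∫_0^4 1 dx = 4.
  Sum: 9216/5 − 768 − 128/3 + 32 + 4 = 16028/15.
  ∫_0^4 u'(x)^2 dx = ∫_0^4 (36*x^2 - 24*x + 4) dx. Term by term:
    ∫_0^4 36*x^2 dx = 768;  ∫_0^4 -24*x dx = -192;  ∫_0^4 4 dx = 16.
  Sum: 768 − 192 + 16 = 592.
Adding: ||u||_{H^1}^2 = 16028/15 + 592 = 24908/15.


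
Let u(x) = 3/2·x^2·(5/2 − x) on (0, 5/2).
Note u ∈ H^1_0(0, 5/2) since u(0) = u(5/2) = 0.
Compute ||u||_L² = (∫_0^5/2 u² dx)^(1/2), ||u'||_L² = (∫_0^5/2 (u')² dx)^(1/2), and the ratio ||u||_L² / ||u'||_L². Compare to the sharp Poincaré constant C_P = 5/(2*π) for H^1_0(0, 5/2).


||u||_L² / ||u'||_L² = 5*sqrt(14)/28 < C_P = 5/(2*π).

u(x) = 3/2·x^2·(5/2 − x), so u'(x) = 3*x*(5 - 3*x)/2.
u(x) = 3/2·x^2·(5/2 − x) vanishes at x = 0 and x = 5/2, so u ∈ H^1_0(0, 5/2). Differentiate via the product rule and integrate the resulting polynomials term by term.
  ∫_0^5/2 u² dx = ∫_0^5/2 (9*x^6/4 - 45*x^5/4 + 225*x^4/16) dx. Term by term:
    ∫_0^5/2 9*x^6/4 dx = 703125/3584;  ∫_0^5/2 -45*x^5/4 dx = -234375/512;  ∫_0^5/2 225*x^4/16 dx = 140625/512.
  Sum: 703125/3584 − 234375/512 + 140625/512 = 46875/3584.
  ∫_0^5/2 (u')² dx = ∫_0^5/2 (81*x^4/4 - 135*x^3/2 + 225*x^2/4) dx. Term by term:
    ∫_0^5/2 81*x^4/4 dx = 50625/128;  ∫_0^5/2 -135*x^3/2 dx = -84375/128;  ∫_0^5/2 225*x^2/4 dx = 9375/32.
  Sum: 50625/128 − 84375/128 + 9375/32 = 1875/64.
∫_0^5/2 u² dx = 46875/3584, so ||u||_L² = 125*sqrt(42)/224.
∫_0^5/2 (u')² dx = 1875/64, so ||u'||_L² = 25*sqrt(3)/8.
Ratio ||u||_L² / ||u'||_L² = 5*sqrt(14)/28.
Sharp Poincaré constant on H^1_0(0, 5/2) is C_P = L/π = 5/(2*π), achieved by sin(2*π/5·x).
A polynomial bump cannot attain the sharp Poincaré constant (only the first sine eigenfunction does), so the ratio is strictly less than C_P, consistent with ||u||_L² ≤ C_P ||u'||_L².


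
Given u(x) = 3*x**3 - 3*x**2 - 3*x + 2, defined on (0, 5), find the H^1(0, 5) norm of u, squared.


||u||_{H^1}^2 = 1202235/14

The H^1 norm (squared) on an interval (0, L) is
  ||u||_{H^1}^2 = ∫_0^L u(x)^2 dx + ∫_0^L u'(x)^2 dx.
Compute u'(x) = 9*x**2 - 6*x - 3.
Then u(x)^2 = 9*x**6 - 18*x**5 - 9*x**4 + 30*x**3 - 3*x**2 - 12*x + 4 and u'(x)^2 = 81*x**4 - 108*x**3 - 18*x**2 + 36*x + 9.
Integrate each monomial from 0 to 5 using ∫_0^5 c·x^n dx = c·5^(n+1)/(n+1):
  ∫_0^5 u(x)^2 dx = ∫_0^5 (9*x^6 - 18*x^5 - 9*x^4 + 30*x^3 - 3*x^2 - 12*x + 4) dx. Term by term:
    ∫_0^5 9*x^6 dx = 703125/7;  ∫_0^5 -18*x^5 dx = -46875;  ∫_0^5 -9*x^4 dx = -5625;
    ∫_0^5 30*x^3 dx = 9375/2;  ∫_0^5 -3*x^2 dx = -125;  ∫_0^5 -12*x dx = -150;
    ∫_0^5 4 dx = 20.
  Sum: 703125/7 − 46875 − 5625 + 9375/2 − 125 − 150 + 20 = 733305/14.
  ∫_0^5 u'(x)^2 dx = ∫_0^5 (81*x^4 - 108*x^3 - 18*x^2 + 36*x + 9) dx. Term by term:
    ∫_0^5 81*x^4 dx = 50625;  ∫_0^5 -108*x^3 dx = -16875;  ∫_0^5 -18*x^2 dx = -750;
    ∫_0^5 36*x dx = 450;  ∫_0^5 9 dx = 45.
  Sum: 50625 − 16875 − 750 + 450 + 45 = 33495.
Adding: ||u||_{H^1}^2 = 733305/14 + 33495 = 1202235/14.


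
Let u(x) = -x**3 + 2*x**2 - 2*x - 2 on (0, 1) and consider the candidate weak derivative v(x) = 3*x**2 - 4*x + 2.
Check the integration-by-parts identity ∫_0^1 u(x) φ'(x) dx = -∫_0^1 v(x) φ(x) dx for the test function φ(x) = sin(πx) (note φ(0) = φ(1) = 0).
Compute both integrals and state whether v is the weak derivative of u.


LHS = -12/π^3 + 3/π, RHS = -3/π + 12/π^3. No, v is not the weak derivative of u.

u(x) = -x**3 + 2*x**2 - 2*x - 2, classical derivative u'(x) = -3*x**2 + 4*x - 2.
φ(x) = sin(πx), so φ'(x) = π*cos(π*x).
Note φ(0) = φ(1) = 0, so the boundary term u·φ vanishes.
LHS = ∫_0^1 u(x) φ'(x) dx = ∫_0^1 (-π*x^3*cos(π*x) + 2*π*x^2*cos(π*x) - 2*π*x*cos(π*x) - 2*π*cos(π*x)) dx. Term by term:
  ∫_0^1 -2*π*cos(π*x) dx = 0;  ∫_0^1 -π*x^3*cos(π*x) dx = -12/π^3 + 3/π;  ∫_0^1 -2*π*x*cos(π*x) dx = 4/π;
  ∫_0^1 2*π*x^2*cos(π*x) dx = -4/π.
Sum: 0 + -12/π^3 + 3/π + 4/π − 4/π = -12/π^3 + 3/π.
So LHS = -12/π^3 + 3/π.
∫_0^1 v(x) φ(x) dx = ∫_0^1 (3*x^2*sin(π*x) - 4*x*sin(π*x) + 2*sin(π*x)) dx. Term by term:
  ∫_0^1 2*sin(π*x) dx = 4/π;  ∫_0^1 -4*x*sin(π*x) dx = -4/π;  ∫_0^1 3*x^2*sin(π*x) dx = -12/π^3 + 3/π.
Sum: 4/π − 4/π + -12/π^3 + 3/π = -12/π^3 + 3/π.
So RHS = -∫_0^1 v(x) φ(x) dx = -3/π + 12/π^3.
LHS − RHS = -24/π^3 + 6/π ≠ 0, so the identity fails.
(For a valid weak derivative the identity must hold for EVERY test function, in particular this one. The failure shows v is NOT the weak derivative of u.)
Correct weak derivative would be u'(x) = -3*x**2 + 4*x - 2.


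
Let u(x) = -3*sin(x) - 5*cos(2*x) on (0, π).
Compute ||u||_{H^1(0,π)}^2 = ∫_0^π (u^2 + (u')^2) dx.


||u||_{H^1(0,π)}^2 = -100 + 143*π/2

u'(x) = 10*sin(2*x) - 3*cos(x).
Expand u² and (u')² and integrate term by term on (0, π), using: for integers n ≥ 1, ∫_0^π sin²(nx) dx = ∫_0^π cos²(nx) dx = π/2; for n ≠ n', ∫_0^π sin(nx)sin(n'x) dx = ∫_0^π cos(nx)cos(n'x) dx = 0; and by product-to-sum, ∫_0^π sin(nx)cos(n'x) dx = ½∫_0^π [sin((n+n')x) + sin((n−n')x)] dx, which is 0 when n+n' is even and 2n/(n²−n'²) when n+n' is odd (it need not vanish on (0, π)).
  u² squared terms: (-5)²·∫cos(2x)² dx = 25·π/2 = 25*π/2;  (-3)²·∫sin(x)² dx = 9·π/2 = 9*π/2.
  u² cross terms: 2·(-5)·(-3)·∫cos(2x)·sin(x) dx = 30·(-2/3) = -20.
  So ∫_0^π u² dx = 25*π/2 + 9*π/2 − 20 = -20 + 17*π.
  (u')² squared terms: (-3)²·∫cos(x)² dx = 9·π/2 = 9*π/2;  (10)²·∫sin(2x)² dx = 100·π/2 = 50*π.
  (u')² cross terms: 2·(-3)·(10)·∫cos(x)·sin(2x) dx = -60·(4/3) = -80.
  So ∫_0^π (u')² dx = 9*π/2 + 50*π − 80 = -80 + 109*π/2.
||u||_{H^1}^2 = (-20 + 17*π) + (-80 + 109*π/2) = -100 + 143*π/2.


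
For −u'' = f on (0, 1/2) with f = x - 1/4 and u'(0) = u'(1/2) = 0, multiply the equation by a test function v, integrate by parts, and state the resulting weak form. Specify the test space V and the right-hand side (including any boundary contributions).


V = H^1(0, 1/2) (no boundary constraint on v; u is determined up to an additive constant); weak form: ∫_0^1/2 u'v' dx = ∫_0^1/2 (x - 1/4) v dx for all v ∈ V.

Multiply both sides by a test function v and integrate from 0 to 1/2:
  ∫_0^1/2 −u''(x) v(x) dx = ∫_0^1/2 f(x) v(x) dx.
Integrate the LHS by parts once:
  ∫_0^1/2 −u'' v dx = −[u'(x) v(x)]_0^1/2 + ∫_0^1/2 u'(x) v'(x) dx.
Thus ∫_0^1/2 u'(x) v'(x) dx = ∫_0^1/2 f(x) v(x) dx + [u'(x) v(x)]_0^1/2.
Choose V so that boundary terms are either known or forced to vanish.
u has homogeneous Neumann: u'(0) = u'(1/2) = 0. So [u' v]_0^1/2 = 0·v(1/2) − 0·v(0) = 0 for any v; take V = H^1(0, 1/2).
Weak formulation: find u (satisfying any essential BC) such that ∫_0^1/2 u'(x) v'(x) dx = ∫_0^1/2 f v dx for all v ∈ V (homogeneous Neumann, so boundary terms vanish).
Substituting f(x) = x - 1/4, the right-hand side is ∫_0^1/2 (x - 1/4) v dx.
Compatibility check (pure Neumann): taking v ≡ 1 ∈ V gives 0 = ∫_0^1/2 f dx + (0) − (0), i.e. ∫_0^1/2 f dx must equal u'(0) − u'(1/2) = 0. Indeed ∫_0^1/2 (x - 1/4) dx = 0, so the data are compatible. The solution is then unique only up to an additive constant (fix it e.g. by requiring ∫_0^1/2 u dx = 0).


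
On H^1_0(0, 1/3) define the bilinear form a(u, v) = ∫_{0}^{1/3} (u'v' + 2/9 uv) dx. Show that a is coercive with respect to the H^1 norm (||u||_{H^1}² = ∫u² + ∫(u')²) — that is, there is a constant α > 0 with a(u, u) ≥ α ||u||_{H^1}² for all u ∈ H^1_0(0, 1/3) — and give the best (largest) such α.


α = (2 + 81*π^2)/(9*(1 + 9*π^2))

Coercivity of a(·,·) on H^1_0(0, 1/3) means a(u, u) ≥ α ||u||_{H^1}² for every u ∈ H^1_0.
The interval has length L = 1/3, and Poincaré/coercivity depend only on L. Here a(u, u) = ∫(u')² + (2/9)·∫u².
Here 0 < c = 2/9 < 1. The condition a(u,u) ≥ α||u||_{H^1}² reads (1−α)∫(u')² ≥ (α−c)∫u². Any admissible α is ≤ 1 (rapidly oscillating u have ∫u²/∫(u')² → 0), and α = 1 would force 0 ≥ (1−c)∫u², impossible since c < 1; so 1−α > 0. By the sharp Poincaré inequality on H^1_0 of an interval of length L, ∫(u')² ≥ (π/L)²∫u² with equality for the first sine mode sin(π(x−x₀)/L) (x₀ the left endpoint), so the inequality holds for all u iff (1−α)(π/L)² ≥ α − c, i.e. α ≤ ((π/L)² + c)/((π/L)² + 1) = (1 + c(L/π)²)/(1 + (L/π)²). With (π/L)² = 9*π^2 and c = 2/9, the largest admissible constant is α = ((π/L)² + c)/((π/L)² + 1).
Simplifying, α = (2 + 81*π^2)/(9*(1 + 9*π^2)).


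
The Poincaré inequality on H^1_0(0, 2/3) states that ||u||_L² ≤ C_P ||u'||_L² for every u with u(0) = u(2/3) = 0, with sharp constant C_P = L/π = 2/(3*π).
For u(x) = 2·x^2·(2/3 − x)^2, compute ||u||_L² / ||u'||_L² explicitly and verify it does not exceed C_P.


||u||_L² / ||u'||_L² = sqrt(3)/9 < C_P = 2/(3*π).

u(x) = 2·x^2·(2/3 − x)^2, so u'(x) = 8*x*(3*x - 2)*(3*x - 1)/9.
u(x) = 2·x^2·(2/3 − x)^2 vanishes at x = 0 and x = 2/3, so u ∈ H^1_0(0, 2/3). Differentiate via the product rule and integrate the resulting polynomials term by term.
  ∫_0^2/3 u² dx = ∫_0^2/3 (4*x^8 - 32*x^7/3 + 32*x^6/3 - 128*x^5/27 + 64*x^4/81) dx. Term by term:
    ∫_0^2/3 4*x^8 dx = 2048/177147;  ∫_0^2/3 -32*x^7/3 dx = -1024/19683;  ∫_0^2/3 32*x^6/3 dx = 4096/45927;
    ∫_0^2/3 -128*x^5/27 dx = -4096/59049;  ∫_0^2/3 64*x^4/81 dx = 2048/98415.
  Sum: 2048/177147 − 1024/19683 + 4096/45927 − 4096/59049 + 2048/98415 = 1024/6200145.
  ∫_0^2/3 (u')² dx = ∫_0^2/3 (64*x^6 - 128*x^5 + 832*x^4/9 - 256*x^3/9 + 256*x^2/81) dx. Term by term:
    ∫_0^2/3 64*x^6 dx = 8192/15309;  ∫_0^2/3 -128*x^5 dx = -4096/2187;  ∫_0^2/3 832*x^4/9 dx = 26624/10935;
    ∫_0^2/3 -256*x^3/9 dx = -1024/729;  ∫_0^2/3 256*x^2/81 dx = 2048/6561.
  Sum: 8192/15309 − 4096/2187 + 26624/10935 − 1024/729 + 2048/6561 = 1024/229635.
∫_0^2/3 u² dx = 1024/6200145, so ||u||_L² = 32*sqrt(105)/25515.
∫_0^2/3 (u')² dx = 1024/229635, so ||u'||_L² = 32*sqrt(35)/2835.
Ratio ||u||_L² / ||u'||_L² = sqrt(3)/9.
Sharp Poincaré constant on H^1_0(0, 2/3) is C_P = L/π = 2/(3*π), achieved by sin(3*π/2·x).
A polynomial bump cannot attain the sharp Poincaré constant (only the first sine eigenfunction does), so the ratio is strictly less than C_P, consistent with ||u||_L² ≤ C_P ||u'||_L².


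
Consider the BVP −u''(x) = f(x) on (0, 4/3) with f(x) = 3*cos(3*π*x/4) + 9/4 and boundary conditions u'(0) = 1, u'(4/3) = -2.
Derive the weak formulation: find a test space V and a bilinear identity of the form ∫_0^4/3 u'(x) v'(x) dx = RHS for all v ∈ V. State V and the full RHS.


V = H^1(0, 4/3) (v unrestricted at boundary; u is determined up to an additive constant); weak form: ∫_0^4/3 u'v' dx = ∫_0^4/3 (3*cos(3*π*x/4) + 9/4) v dx − 2·v(4/3) − v(0) for all v ∈ V.

Multiply both sides by a test function v and integrate from 0 to 4/3:
  ∫_0^4/3 −u''(x) v(x) dx = ∫_0^4/3 f(x) v(x) dx.
Integrate the LHS by parts once:
  ∫_0^4/3 −u'' v dx = −[u'(x) v(x)]_0^4/3 + ∫_0^4/3 u'(x) v'(x) dx.
Thus ∫_0^4/3 u'(x) v'(x) dx = ∫_0^4/3 f(x) v(x) dx + [u'(x) v(x)]_0^4/3.
Choose V so that boundary terms are either known or forced to vanish.
u has inhomogeneous Neumann u'(0) = 1, u'(4/3) = -2. [u' v]_0^4/3 = (-2)·v(4/3) − (1)·v(0) = − 2·v(4/3) − v(0). Take V = H^1(0, 4/3); boundary term becomes part of RHS.
Weak formulation: find u (satisfying any essential BC) such that ∫_0^4/3 u'(x) v'(x) dx = ∫_0^4/3 f v dx − 2·v(4/3) − v(0) for all v ∈ V (Neumann data are natural BCs: they enter the RHS as boundary terms).
Substituting f(x) = 3*cos(3*π*x/4) + 9/4, the right-hand side is ∫_0^4/3 (3*cos(3*π*x/4) + 9/4) v dx − 2·v(4/3) − v(0).
Compatibility check (pure Neumann): taking v ≡ 1 ∈ V gives 0 = ∫_0^4/3 f dx + (-2) − (1), i.e. ∫_0^4/3 f dx must equal u'(0) − u'(4/3) = 3. Indeed ∫_0^4/3 (3*cos(3*π*x/4) + 9/4) dx = 3, so the data are compatible. The solution is then unique only up to an additive constant (fix it e.g. by requiring ∫_0^4/3 u dx = 0).


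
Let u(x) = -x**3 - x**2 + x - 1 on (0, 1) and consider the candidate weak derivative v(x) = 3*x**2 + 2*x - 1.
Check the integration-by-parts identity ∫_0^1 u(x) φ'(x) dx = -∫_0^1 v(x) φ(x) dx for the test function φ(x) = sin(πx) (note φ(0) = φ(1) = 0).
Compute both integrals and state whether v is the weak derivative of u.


LHS = -12/π^3 + 3/π, RHS = -3/π + 12/π^3. No, v is not the weak derivative of u.

u(x) = -x**3 - x**2 + x - 1, classical derivative u'(x) = -3*x**2 - 2*x + 1.
φ(x) = sin(πx), so φ'(x) = π*cos(π*x).
Note φ(0) = φ(1) = 0, so the boundary term u·φ vanishes.
LHS = ∫_0^1 u(x) φ'(x) dx = ∫_0^1 (-π*x^3*cos(π*x) - π*x^2*cos(π*x) + π*x*cos(π*x) - π*cos(π*x)) dx. Term by term:
  ∫_0^1 -π*cos(π*x) dx = 0;  ∫_0^1 π*x*cos(π*x) dx = -2/π;  ∫_0^1 -π*x^2*cos(π*x) dx = 2/π;
  ∫_0^1 -π*x^3*cos(π*x) dx = -12/π^3 + 3/π.
Sum: 0 − 2/π + 2/π + -12/π^3 + 3/π = -12/π^3 + 3/π.
So LHS = -12/π^3 + 3/π.
∫_0^1 v(x) φ(x) dx = ∫_0^1 (3*x^2*sin(π*x) + 2*x*sin(π*x) - sin(π*x)) dx. Term by term:
  ∫_0^1 -sin(π*x) dx = -2/π;  ∫_0^1 2*x*sin(π*x) dx = 2/π;  ∫_0^1 3*x^2*sin(π*x) dx = -12/π^3 + 3/π.
Sum: -2/π + 2/π + -12/π^3 + 3/π = -12/π^3 + 3/π.
So RHS = -∫_0^1 v(x) φ(x) dx = -3/π + 12/π^3.
LHS − RHS = -24/π^3 + 6/π ≠ 0, so the identity fails.
(For a valid weak derivative the identity must hold for EVERY test function, in particular this one. The failure shows v is NOT the weak derivative of u.)
Correct weak derivative would be u'(x) = -3*x**2 - 2*x + 1.


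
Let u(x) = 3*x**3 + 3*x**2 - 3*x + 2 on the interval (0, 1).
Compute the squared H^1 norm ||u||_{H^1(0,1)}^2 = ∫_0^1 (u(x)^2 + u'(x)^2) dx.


||u||_{H^1}^2 = 2393/70

The H^1 norm (squared) on an interval (0, L) is
  ||u||_{H^1}^2 = ∫_0^L u(x)^2 dx + ∫_0^L u'(x)^2 dx.
Compute u'(x) = 9*x**2 + 6*x - 3.
Then u(x)^2 = 9*x**6 + 18*x**5 - 9*x**4 - 6*x**3 + 21*x**2 - 12*x + 4 and u'(x)^2 = 81*x**4 + 108*x**3 - 18*x**2 - 36*x + 9.
Integrate each monomial from 0 to 1 using ∫_0^1 c·x^n dx = c·1^(n+1)/(n+1):
  ∫_0^1 u(x)^2 dx = ∫_0^1 (9*x^6 + 18*x^5 - 9*x^4 - 6*x^3 + 21*x^2 - 12*x + 4) dx. Term by term:
    ∫_0^1 9*x^6 dx = 9/7;  ∫_0^1 18*x^5 dx = 3;  ∫_0^1 -9*x^4 dx = -9/5;
    ∫_0^1 -6*x^3 dx = -3/2;  ∫_0^1 21*x^2 dx = 7;  ∫_0^1 -12*x dx = -6;
    ∫_0^1 4 dx = 4.
  Sum: 9/7 + 3 − 9/5 − 3/2 + 7 − 6 + 4 = 419/70.
  ∫_0^1 u'(x)^2 dx = ∫_0^1 (81*x^4 + 108*x^3 - 18*x^2 - 36*x + 9) dx. Term by term:
    ∫_0^1 81*x^4 dx = 81/5;  ∫_0^1 108*x^3 dx = 27;  ∫_0^1 -18*x^2 dx = -6;
    ∫_0^1 -36*x dx = -18;  ∫_0^1 9 dx = 9.
  Sum: 81/5 + 27 − 6 − 18 + 9 = 141/5.
Adding: ||u||_{H^1}^2 = 419/70 + 141/5 = 2393/70.


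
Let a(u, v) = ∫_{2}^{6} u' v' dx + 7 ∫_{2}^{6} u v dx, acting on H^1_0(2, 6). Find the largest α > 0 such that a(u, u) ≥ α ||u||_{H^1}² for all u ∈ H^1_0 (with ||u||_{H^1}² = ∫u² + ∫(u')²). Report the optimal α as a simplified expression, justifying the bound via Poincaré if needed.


α = 1

Coercivity of a(·,·) on H^1_0(2, 6) means a(u, u) ≥ α ||u||_{H^1}² for every u ∈ H^1_0.
The interval has length L = 4, and Poincaré/coercivity depend only on L. Here a(u, u) = ∫(u')² + (7)·∫u².
Here c = 7 ≥ 1, so a(u,u) = ∫(u')² + c∫u² ≥ ∫(u')² + ∫u² = ||u||_{H^1}², i.e. α = 1 works. No larger α is possible: a(u,u) ≥ α||u||_{H^1}² means (1−α)∫(u')² ≥ (α−c)∫u², and for the modes u_n = sin(nπ(x−x₀)/L) (x₀ the left endpoint) one has ∫u_n²/∫(u_n')² = (L/(nπ))² → 0, so a(u_n,u_n)/||u_n||_{H^1}² → 1. Hence the optimal constant is α = 1.
Therefore α = 1.


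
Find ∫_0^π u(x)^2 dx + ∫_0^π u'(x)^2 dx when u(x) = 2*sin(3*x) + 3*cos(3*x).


||u||_{H^1(0,π)}^2 = 65*π

u'(x) = -9*sin(3*x) + 6*cos(3*x).
Expand u² and (u')² and integrate term by term on (0, π), using: for integers n ≥ 1, ∫_0^π sin²(nx) dx = ∫_0^π cos²(nx) dx = π/2; for n ≠ n', ∫_0^π sin(nx)sin(n'x) dx = ∫_0^π cos(nx)cos(n'x) dx = 0; and by product-to-sum, ∫_0^π sin(nx)cos(n'x) dx = ½∫_0^π [sin((n+n')x) + sin((n−n')x)] dx, which is 0 when n+n' is even and 2n/(n²−n'²) when n+n' is odd (it need not vanish on (0, π)).
  u² squared terms: (2)²·∫sin(3x)² dx = 4·π/2 = 2*π;  (3)²·∫cos(3x)² dx = 9·π/2 = 9*π/2.
  u² cross terms: 2·(2)·(3)·∫sin(3x)·cos(3x) dx = 12·(0) = 0.
  So ∫_0^π u² dx = 2*π + 9*π/2 + 0 = 13*π/2.
  (u')² squared terms: (-9)²·∫sin(3x)² dx = 81·π/2 = 81*π/2;  (6)²·∫cos(3x)² dx = 36·π/2 = 18*π.
  (u')² cross terms: 2·(-9)·(6)·∫sin(3x)·cos(3x) dx = -108·(0) = 0.
  So ∫_0^π (u')² dx = 81*π/2 + 18*π + 0 = 117*π/2.
||u||_{H^1}^2 = (13*π/2) + (117*π/2) = 65*π.


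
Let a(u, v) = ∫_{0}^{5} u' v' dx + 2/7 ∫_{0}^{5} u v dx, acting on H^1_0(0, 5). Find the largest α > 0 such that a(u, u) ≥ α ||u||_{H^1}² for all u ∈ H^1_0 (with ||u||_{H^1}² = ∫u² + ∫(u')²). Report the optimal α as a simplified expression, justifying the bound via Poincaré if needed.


α = (50/7 + π^2)/(π^2 + 25)

Coercivity of a(·,·) on H^1_0(0, 5) means a(u, u) ≥ α ||u||_{H^1}² for every u ∈ H^1_0.
The interval has length L = 5, and Poincaré/coercivity depend only on L. Here a(u, u) = ∫(u')² + (2/7)·∫u².
Here 0 < c = 2/7 < 1. The condition a(u,u) ≥ α||u||_{H^1}² reads (1−α)∫(u')² ≥ (α−c)∫u². Any admissible α is ≤ 1 (rapidly oscillating u have ∫u²/∫(u')² → 0), and α = 1 would force 0 ≥ (1−c)∫u², impossible since c < 1; so 1−α > 0. By the sharp Poincaré inequality on H^1_0 of an interval of length L, ∫(u')² ≥ (π/L)²∫u² with equality for the first sine mode sin(π(x−x₀)/L) (x₀ the left endpoint), so the inequality holds for all u iff (1−α)(π/L)² ≥ α − c, i.e. α ≤ ((π/L)² + c)/((π/L)² + 1) = (1 + c(L/π)²)/(1 + (L/π)²). With (π/L)² = π^2/25 and c = 2/7, the largest admissible constant is α = ((π/L)² + c)/((π/L)² + 1).
Simplifying, α = (50/7 + π^2)/(π^2 + 25).


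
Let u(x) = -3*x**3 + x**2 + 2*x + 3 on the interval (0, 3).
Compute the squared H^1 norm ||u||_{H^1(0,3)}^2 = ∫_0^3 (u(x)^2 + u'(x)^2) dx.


||u||_{H^1}^2 = 61647/14

The H^1 norm (squared) on an interval (0, L) is
  ||u||_{H^1}^2 = ∫_0^L u(x)^2 dx + ∫_0^L u'(x)^2 dx.
Compute u'(x) = -9*x**2 + 2*x + 2.
Then u(x)^2 = 9*x**6 - 6*x**5 - 11*x**4 - 14*x**3 + 10*x**2 + 12*x + 9 and u'(x)^2 = 81*x**4 - 36*x**3 - 32*x**2 + 8*x + 4.
Integrate each monomial from 0 to 3 using ∫_0^3 c·x^n dx = c·3^(n+1)/(n+1):
  ∫_0^3 u(x)^2 dx = ∫_0^3 (9*x^6 - 6*x^5 - 11*x^4 - 14*x^3 + 10*x^2 + 12*x + 9) dx. Term by term:
    ∫_0^3 9*x^6 dx = 19683/7;  ∫_0^3 -6*x^5 dx = -729;  ∫_0^3 -11*x^4 dx = -2673/5;
    ∫_0^3 -14*x^3 dx = -567/2;  ∫_0^3 10*x^2 dx = 90;  ∫_0^3 12*x dx = 54;
    ∫_0^3 9 dx = 27.
  Sum: 19683/7 − 729 − 2673/5 − 567/2 + 90 + 54 + 27 = 100503/70.
  ∫_0^3 u'(x)^2 dx = ∫_0^3 (81*x^4 - 36*x^3 - 32*x^2 + 8*x + 4) dx. Term by term:
    ∫_0^3 81*x^4 dx = 19683/5;  ∫_0^3 -36*x^3 dx = -729;  ∫_0^3 -32*x^2 dx = -288;
    ∫_0^3 8*x dx = 36;  ∫_0^3 4 dx = 12.
  Sum: 19683/5 − 729 − 288 + 36 + 12 = 14838/5.
Adding: ||u||_{H^1}^2 = 100503/70 + 14838/5 = 61647/14.


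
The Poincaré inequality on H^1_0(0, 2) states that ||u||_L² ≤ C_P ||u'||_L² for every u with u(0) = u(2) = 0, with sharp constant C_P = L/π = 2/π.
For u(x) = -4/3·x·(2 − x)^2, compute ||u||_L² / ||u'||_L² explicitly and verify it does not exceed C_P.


||u||_L² / ||u'||_L² = sqrt(14)/7 < C_P = 2/π.

u(x) = -4/3·x·(2 − x)^2, so u'(x) = -4*x^2 + 32*x/3 - 16/3.
u(x) = -4/3·x·(2 − x)^2 vanishes at x = 0 and x = 2, so u ∈ H^1_0(0, 2). Differentiate via the product rule and integrate the resulting polynomials term by term.
  ∫_0^2 u² dx = ∫_0^2 (16*x^6/9 - 128*x^5/9 + 128*x^4/3 - 512*x^3/9 + 256*x^2/9) dx. Term by term:
    ∫_0^2 16*x^6/9 dx = 2048/63;  ∫_0^2 -128*x^5/9 dx = -4096/27;  ∫_0^2 128*x^4/3 dx = 4096/15;
    ∫_0^2 -512*x^3/9 dx = -2048/9;  ∫_0^2 256*x^2/9 dx = 2048/27.
  Sum: 2048/63 − 4096/27 + 4096/15 − 2048/9 + 2048/27 = 2048/945.
  ∫_0^2 (u')² dx = ∫_0^2 (16*x^4 - 256*x^3/3 + 1408*x^2/9 - 1024*x/9 + 256/9) dx. Term by term:
    ∫_0^2 16*x^4 dx = 512/5;  ∫_0^2 -256*x^3/3 dx = -1024/3;  ∫_0^2 1408*x^2/9 dx = 11264/27;
    ∫_0^2 -1024*x/9 dx = -2048/9;  ∫_0^2 256/9 dx = 512/9.
  Sum: 512/5 − 1024/3 + 11264/27 − 2048/9 + 512/9 = 1024/135.
∫_0^2 u² dx = 2048/945, so ||u||_L² = 32*sqrt(210)/315.
∫_0^2 (u')² dx = 1024/135, so ||u'||_L² = 32*sqrt(15)/45.
Ratio ||u||_L² / ||u'||_L² = sqrt(14)/7.
Sharp Poincaré constant on H^1_0(0, 2) is C_P = L/π = 2/π, achieved by sin(π/2·x).
A polynomial bump cannot attain the sharp Poincaré constant (only the first sine eigenfunction does), so the ratio is strictly less than C_P, consistent with ||u||_L² ≤ C_P ||u'||_L².


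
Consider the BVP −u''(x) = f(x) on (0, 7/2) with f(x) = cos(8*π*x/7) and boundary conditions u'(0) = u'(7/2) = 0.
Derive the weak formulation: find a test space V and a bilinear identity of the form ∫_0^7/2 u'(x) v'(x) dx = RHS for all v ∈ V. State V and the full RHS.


V = H^1(0, 7/2) (no boundary constraint on v; u is determined up to an additive constant); weak form: ∫_0^7/2 u'v' dx = ∫_0^7/2 (cos(8*π*x/7)) v dx for all v ∈ V.

Multiply both sides by a test function v and integrate from 0 to 7/2:
  ∫_0^7/2 −u''(x) v(x) dx = ∫_0^7/2 f(x) v(x) dx.
Integrate the LHS by parts once:
  ∫_0^7/2 −u'' v dx = −[u'(x) v(x)]_0^7/2 + ∫_0^7/2 u'(x) v'(x) dx.
Thus ∫_0^7/2 u'(x) v'(x) dx = ∫_0^7/2 f(x) v(x) dx + [u'(x) v(x)]_0^7/2.
Choose V so that boundary terms are either known or forced to vanish.
u has homogeneous Neumann: u'(0) = u'(7/2) = 0. So [u' v]_0^7/2 = 0·v(7/2) − 0·v(0) = 0 for any v; take V = H^1(0, 7/2).
Weak formulation: find u (satisfying any essential BC) such that ∫_0^7/2 u'(x) v'(x) dx = ∫_0^7/2 f v dx for all v ∈ V (homogeneous Neumann, so boundary terms vanish).
Substituting f(x) = cos(8*π*x/7), the right-hand side is ∫_0^7/2 (cos(8*π*x/7)) v dx.
Compatibility check (pure Neumann): taking v ≡ 1 ∈ V gives 0 = ∫_0^7/2 f dx + (0) − (0), i.e. ∫_0^7/2 f dx must equal u'(0) − u'(7/2) = 0. Indeed ∫_0^7/2 (cos(8*π*x/7)) dx = 0, so the data are compatible. The solution is then unique only up to an additive constant (fix it e.g. by requiring ∫_0^7/2 u dx = 0).


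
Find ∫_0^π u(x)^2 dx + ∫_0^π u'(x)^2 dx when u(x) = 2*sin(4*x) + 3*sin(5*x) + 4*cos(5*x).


||u||_{H^1(0,π)}^2 = -3328/9 + 359*π

u'(x) = -20*sin(5*x) + 8*cos(4*x) + 15*cos(5*x).
Expand u² and (u')² and integrate term by term on (0, π), using: for integers n ≥ 1, ∫_0^π sin²(nx) dx = ∫_0^π cos²(nx) dx = π/2; for n ≠ n', ∫_0^π sin(nx)sin(n'x) dx = ∫_0^π cos(nx)cos(n'x) dx = 0; and by product-to-sum, ∫_0^π sin(nx)cos(n'x) dx = ½∫_0^π [sin((n+n')x) + sin((n−n')x)] dx, which is 0 when n+n' is even and 2n/(n²−n'²) when n+n' is odd (it need not vanish on (0, π)).
  u² squared terms: (2)²·∫sin(4x)² dx = 4·π/2 = 2*π;  (3)²·∫sin(5x)² dx = 9·π/2 = 9*π/2;  (4)²·∫cos(5x)² dx = 16·π/2 = 8*π.
  u² cross terms: 2·(2)·(3)·∫sin(4x)·sin(5x) dx = 12·(0) = 0;  2·(2)·(4)·∫sin(4x)·cos(5x) dx = 16·(-8/9) = -128/9;  2·(3)·(4)·∫sin(5x)·cos(5x) dx = 24·(0) = 0.
  So ∫_0^π u² dx = 2*π + 9*π/2 + 8*π + 0 − 128/9 + 0 = -128/9 + 29*π/2.
  (u')² squared terms: (-20)²·∫sin(5x)² dx = 400·π/2 = 200*π;  (8)²·∫cos(4x)² dx = 64·π/2 = 32*π;  (15)²·∫cos(5x)² dx = 225·π/2 = 225*π/2.
  (u')² cross terms: 2·(-20)·(8)·∫sin(5x)·cos(4x) dx = -320·(10/9) = -3200/9;  2·(-20)·(15)·∫sin(5x)·cos(5x) dx = -600·(0) = 0;  2·(8)·(15)·∫cos(4x)·cos(5x) dx = 240·(0) = 0.
  So ∫_0^π (u')² dx = 200*π + 32*π + 225*π/2 − 3200/9 + 0 + 0 = -3200/9 + 689*π/2.
||u||_{H^1}^2 = (-128/9 + 29*π/2) + (-3200/9 + 689*π/2) = -3328/9 + 359*π.
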